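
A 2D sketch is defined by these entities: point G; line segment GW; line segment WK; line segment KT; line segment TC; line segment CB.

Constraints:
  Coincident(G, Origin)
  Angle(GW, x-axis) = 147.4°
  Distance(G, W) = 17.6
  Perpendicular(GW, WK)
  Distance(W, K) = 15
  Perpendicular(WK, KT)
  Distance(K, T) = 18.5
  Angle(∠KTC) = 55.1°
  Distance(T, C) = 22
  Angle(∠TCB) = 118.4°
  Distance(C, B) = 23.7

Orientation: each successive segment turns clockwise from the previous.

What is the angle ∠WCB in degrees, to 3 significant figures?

20.7°

∠KTC = 55.1° gives TC at -158° from the x-axis; with |TC| = 22.0, C = (-11.5, 3.73). ∠TCB = 118.4° gives CB at 141° from the x-axis; with |CB| = 23.7, B = (-29.9, 18.7). Then cos ∠WCB = CW·CB / (|CW||CB|), giving 20.7°.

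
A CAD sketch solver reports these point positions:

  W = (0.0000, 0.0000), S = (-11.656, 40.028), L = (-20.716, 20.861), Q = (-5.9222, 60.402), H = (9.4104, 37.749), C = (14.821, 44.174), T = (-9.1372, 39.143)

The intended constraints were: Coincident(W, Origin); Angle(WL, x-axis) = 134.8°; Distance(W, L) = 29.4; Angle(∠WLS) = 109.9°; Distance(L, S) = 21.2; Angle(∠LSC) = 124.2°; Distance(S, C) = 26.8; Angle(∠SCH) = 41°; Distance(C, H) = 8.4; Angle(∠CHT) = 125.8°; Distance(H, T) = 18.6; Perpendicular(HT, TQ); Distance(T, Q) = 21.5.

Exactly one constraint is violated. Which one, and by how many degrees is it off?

Perpendicular(HT, TQ) — off by 4.30°.

W = (0.00, 0.00) ✓; WL at 134.8° ✓; |WL| = 29.40 ✓; ∠WLS = 109.9° ✓; |LS| = 21.20 ✓; ∠LSC = 124.2° ✓; |SC| = 26.80 ✓; ∠SCH = 41.00° ✓; |CH| = 8.400 ✓; ∠CHT = 125.8° ✓; |HT| = 18.60 ✓; ∠(HT, TQ) = 94.30° ✗; |TQ| = 21.50 ✓.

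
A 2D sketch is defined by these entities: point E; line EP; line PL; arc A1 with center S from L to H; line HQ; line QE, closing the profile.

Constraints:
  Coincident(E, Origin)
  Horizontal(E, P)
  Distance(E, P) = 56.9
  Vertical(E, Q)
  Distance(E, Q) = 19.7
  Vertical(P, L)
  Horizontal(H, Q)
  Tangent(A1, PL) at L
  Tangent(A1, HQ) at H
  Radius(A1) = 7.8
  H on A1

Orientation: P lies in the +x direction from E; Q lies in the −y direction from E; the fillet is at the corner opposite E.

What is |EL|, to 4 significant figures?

58.13

The virtual corner opposite E is at (56.90, -19.70). Tangency of A1 to PL means the radius SL is perpendicular to PL and A1 meets HQ tangentially, so SH is at right angles to HQ, with radius 7.8, so the center S sits 7.8 in from both sides at S = (49.10, -11.90). That places the tangent points at L = (56.90, -11.90) on PL and H = (49.10, -19.70) on HQ. Then |EL| = |L − E| = 58.13.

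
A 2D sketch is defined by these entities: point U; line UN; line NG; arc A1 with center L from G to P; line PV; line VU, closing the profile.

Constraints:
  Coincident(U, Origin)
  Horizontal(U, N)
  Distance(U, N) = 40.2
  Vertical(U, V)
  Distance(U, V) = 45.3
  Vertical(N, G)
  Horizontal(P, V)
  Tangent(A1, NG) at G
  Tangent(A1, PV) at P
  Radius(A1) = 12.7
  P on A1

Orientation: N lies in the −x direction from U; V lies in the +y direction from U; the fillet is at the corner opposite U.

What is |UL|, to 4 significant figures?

42.65

U and V share the same x with |UV| = 45.3 and V on the +y side, so V = (0.000, 45.30). The virtual corner opposite U is at (-40.20, 45.30). The tangent condition forces LG to be normal to NG and the tangent condition forces LP to be normal to PV, with radius 12.7, so the center L sits 12.7 in from both sides at L = (-27.50, 32.60). Then |UL| = |L − U| = 42.65.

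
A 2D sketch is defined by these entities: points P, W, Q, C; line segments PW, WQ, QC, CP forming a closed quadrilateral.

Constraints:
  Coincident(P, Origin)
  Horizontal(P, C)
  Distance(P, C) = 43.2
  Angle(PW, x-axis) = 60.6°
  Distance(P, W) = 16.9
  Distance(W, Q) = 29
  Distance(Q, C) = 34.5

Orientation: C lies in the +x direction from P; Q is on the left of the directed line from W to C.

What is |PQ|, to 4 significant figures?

45.04

P is at the origin; PC is horizontal with |PC| = 43.2 and C in +x, so C = (43.2, 0). PW runs at 60.6° with |PW| = 16.9, so W = (8.296, 14.72). Q is determined by |WQ| = 29.0 and |QC| = 34.5 together: it lies at the intersection of circle(W, 29.0) and circle(C, 34.5). With |WC| = 37.88, the foot of the radical line on WC is 14.33 from W and the perpendicular offset is √(29.0² − 14.33²) = 25.21. Taking the left-of-WC solution: Q = (31.30, 32.38).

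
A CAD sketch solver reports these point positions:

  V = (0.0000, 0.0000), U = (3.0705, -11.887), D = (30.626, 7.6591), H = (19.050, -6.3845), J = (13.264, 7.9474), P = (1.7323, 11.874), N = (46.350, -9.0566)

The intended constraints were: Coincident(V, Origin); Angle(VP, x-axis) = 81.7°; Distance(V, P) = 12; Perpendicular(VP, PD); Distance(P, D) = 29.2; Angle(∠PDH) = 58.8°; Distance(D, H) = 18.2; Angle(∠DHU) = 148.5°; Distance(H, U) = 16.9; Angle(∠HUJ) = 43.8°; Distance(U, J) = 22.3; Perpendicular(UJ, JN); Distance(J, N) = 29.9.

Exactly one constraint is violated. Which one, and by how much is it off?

Distance(J, N) = 29.9 — off by 7.30.

V = (0.00, 0.00) ✓; VP at 81.70° ✓; |VP| = 12.00 ✓; ∠(VP, PD) = 90.00° ✓; |PD| = 29.20 ✓; ∠PDH = 58.80° ✓; |DH| = 18.20 ✓; ∠DHU = 148.5° ✓; |HU| = 16.90 ✓; ∠HUJ = 43.80° ✓; |UJ| = 22.30 ✓; ∠(UJ, JN) = 90.00° ✓; |JN| = 37.20 ✗.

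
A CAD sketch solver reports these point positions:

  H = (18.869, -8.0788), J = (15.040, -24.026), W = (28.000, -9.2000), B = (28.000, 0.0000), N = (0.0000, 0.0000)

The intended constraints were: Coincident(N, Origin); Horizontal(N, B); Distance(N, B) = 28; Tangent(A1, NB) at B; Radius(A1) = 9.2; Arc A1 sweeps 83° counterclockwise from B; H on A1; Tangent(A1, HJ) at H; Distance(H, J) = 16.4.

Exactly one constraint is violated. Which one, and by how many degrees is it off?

Tangent(A1, HJ) at H — off by 6.50°.

N = (0.00, 0.00) ✓; N.y = 0.00, B.y = 0.00 ✓; |NB| = 28.00 ✓; ∠(WB, BN) = 90.00° ✓; |WB| = 9.200 ✓; bearing(W→H) − bearing(W→B) = 83.00° ✓; |WH| = 9.200 ✓; ∠(WH, HJ) = 96.50° ✗; |HJ| = 16.40 ✓.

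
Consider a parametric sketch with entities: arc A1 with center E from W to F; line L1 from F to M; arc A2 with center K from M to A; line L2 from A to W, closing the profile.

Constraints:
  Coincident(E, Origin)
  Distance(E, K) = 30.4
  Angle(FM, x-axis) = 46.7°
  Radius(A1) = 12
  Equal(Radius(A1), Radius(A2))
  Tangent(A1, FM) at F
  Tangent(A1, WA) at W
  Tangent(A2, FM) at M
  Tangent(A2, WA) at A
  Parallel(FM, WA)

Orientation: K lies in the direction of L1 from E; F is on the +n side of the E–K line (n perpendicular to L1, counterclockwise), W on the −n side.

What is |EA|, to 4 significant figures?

32.68

The slot axis is L1's direction at 46.7°, so u = (cos 46.7°, sin 46.7°) = (0.6858, 0.7278) and n = (−sin 46.7°, cos 46.7°) = (-0.7278, 0.6858). E is at the origin and K lies 30.4 along u from E, so K = 30.4·u = (20.85, 22.12). Tangency of A1 to both parallel lines with radius 12.0 puts F and W at E ± 12.0·n: F = (-8.733, 8.230), W = (8.733, -8.230). Equal radii place M and A the same way about K: M = K + 12.0·n = (12.12, 30.35), A = K − 12.0·n = (29.58, 13.89). Then |EA| = |A − E| = 32.68.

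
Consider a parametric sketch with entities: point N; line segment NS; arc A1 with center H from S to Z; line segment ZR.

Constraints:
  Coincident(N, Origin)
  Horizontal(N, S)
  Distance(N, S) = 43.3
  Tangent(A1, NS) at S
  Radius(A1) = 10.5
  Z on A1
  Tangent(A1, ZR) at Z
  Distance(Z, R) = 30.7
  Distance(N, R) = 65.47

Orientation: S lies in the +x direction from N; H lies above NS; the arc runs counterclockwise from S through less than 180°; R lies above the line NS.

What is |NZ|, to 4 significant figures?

55.00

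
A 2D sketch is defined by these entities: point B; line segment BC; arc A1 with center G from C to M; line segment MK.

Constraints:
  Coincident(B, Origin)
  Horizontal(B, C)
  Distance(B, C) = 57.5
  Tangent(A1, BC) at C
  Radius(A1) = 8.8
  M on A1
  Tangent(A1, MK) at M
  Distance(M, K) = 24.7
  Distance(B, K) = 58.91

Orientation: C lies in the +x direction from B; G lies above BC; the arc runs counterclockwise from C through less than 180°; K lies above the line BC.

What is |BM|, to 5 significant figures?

65.871

Checks: |GM| = 8.800 ✓; ∠(GM, MK) = 90.00° ✓; |MK| = 24.70 ✓; |BK| = 58.91 ✓.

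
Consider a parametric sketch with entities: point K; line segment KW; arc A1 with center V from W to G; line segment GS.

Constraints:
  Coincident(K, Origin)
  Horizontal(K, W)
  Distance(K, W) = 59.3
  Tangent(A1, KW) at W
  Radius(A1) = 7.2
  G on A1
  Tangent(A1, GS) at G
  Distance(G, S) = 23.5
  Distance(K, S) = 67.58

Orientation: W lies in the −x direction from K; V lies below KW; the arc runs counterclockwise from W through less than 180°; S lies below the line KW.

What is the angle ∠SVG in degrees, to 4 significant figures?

72.97°

Checks: |VG| = 7.200 ✓; ∠(VG, GS) = 90.00° ✓; |GS| = 23.50 ✓; |KS| = 67.58 ✓.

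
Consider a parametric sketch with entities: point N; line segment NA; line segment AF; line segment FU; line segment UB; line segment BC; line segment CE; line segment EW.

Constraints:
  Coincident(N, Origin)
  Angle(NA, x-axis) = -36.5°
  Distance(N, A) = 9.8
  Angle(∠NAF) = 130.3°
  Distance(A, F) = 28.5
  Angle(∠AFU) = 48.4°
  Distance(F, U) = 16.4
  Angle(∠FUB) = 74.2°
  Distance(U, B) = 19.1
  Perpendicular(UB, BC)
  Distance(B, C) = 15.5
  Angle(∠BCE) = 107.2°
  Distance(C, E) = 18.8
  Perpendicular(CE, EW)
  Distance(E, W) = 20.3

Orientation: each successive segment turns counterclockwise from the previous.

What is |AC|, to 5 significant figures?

23.740

N is at the origin; NA runs at -36.5° with length 9.8, so A = (7.8778, -5.8293). ∠NAF = 130.3° gives AF at 13.200° from the x-axis; with |AF| = 28.5, F = (35.625, 0.67874). ∠AFU = 48.4° gives FU at 144.80° from the x-axis; with |FU| = 16.4, U = (22.224, 10.132). ∠FUB = 74.2° gives UB at -109.40° from the x-axis; with |UB| = 19.1, B = (15.879, -7.8833). UB ⟂ BC, so BC runs at -19.400°; with |BC| = 15.5, C = (30.499, -13.032). Then |AC| = |C − A| = 23.740.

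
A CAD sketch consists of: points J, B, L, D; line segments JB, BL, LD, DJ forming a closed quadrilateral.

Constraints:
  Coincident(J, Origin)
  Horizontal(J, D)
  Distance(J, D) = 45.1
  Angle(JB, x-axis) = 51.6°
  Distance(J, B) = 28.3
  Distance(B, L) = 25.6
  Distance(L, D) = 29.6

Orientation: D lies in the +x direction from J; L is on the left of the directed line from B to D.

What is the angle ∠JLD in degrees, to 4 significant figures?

60.81°

Checks: |BL| = 25.60 ✓; |LD| = 29.60 ✓.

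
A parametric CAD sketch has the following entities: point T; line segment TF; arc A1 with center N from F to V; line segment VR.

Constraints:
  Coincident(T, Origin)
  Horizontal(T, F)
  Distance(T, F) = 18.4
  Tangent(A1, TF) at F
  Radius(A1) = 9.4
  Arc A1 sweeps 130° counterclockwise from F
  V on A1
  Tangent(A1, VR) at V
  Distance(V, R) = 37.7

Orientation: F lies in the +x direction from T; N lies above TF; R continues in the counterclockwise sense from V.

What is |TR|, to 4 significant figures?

44.34

T is at the origin; T and F share the same y with |TF| = 18.4 and F on the +x side, so F = (18.40, 0.000). A1 meets TF tangentially, so NF is at right angles to TF, so N = F + (0, 9.4) = (18.40, 9.400). On A1, F sits at bearing -90° from N; a 130° counterclockwise sweep puts V at bearing 40°, so V = N + 9.4·(cos 40°, sin 40°) = (25.60, 15.44). The tangent condition forces NV to be normal to VR, so VR runs along (−sin 40°, cos 40°); with |VR| = 37.7, R = (1.368, 44.32). Then |TR| = |R − T| = 44.34.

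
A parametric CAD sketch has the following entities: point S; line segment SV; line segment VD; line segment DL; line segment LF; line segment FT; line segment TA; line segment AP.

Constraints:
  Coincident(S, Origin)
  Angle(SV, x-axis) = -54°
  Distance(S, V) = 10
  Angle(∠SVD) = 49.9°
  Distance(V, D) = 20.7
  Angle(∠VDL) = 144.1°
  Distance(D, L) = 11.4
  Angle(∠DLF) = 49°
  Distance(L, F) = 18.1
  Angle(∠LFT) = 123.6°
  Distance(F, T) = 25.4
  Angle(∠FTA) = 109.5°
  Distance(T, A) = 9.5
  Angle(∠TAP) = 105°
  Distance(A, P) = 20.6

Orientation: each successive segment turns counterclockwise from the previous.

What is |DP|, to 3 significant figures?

12.5

S is at the origin; SV runs at -54.0° with length 10.0, so V = (5.88, -8.09). ∠SVD = 49.9° gives VD at 76.1° from the x-axis; with |VD| = 20.7, D = (10.9, 12.0). ∠VDL = 144.1° gives DL at 112° from the x-axis; with |DL| = 11.4, L = (6.58, 22.6). ∠DLF = 49.0° gives LF at -117° from the x-axis; with |LF| = 18.1, F = (-1.64, 6.45). ∠LFT = 123.6° gives FT at -60.6° from the x-axis; with |FT| = 25.4, T = (10.8, -15.7). ∠FTA = 109.5° gives TA at 9.90° from the x-axis; with |TA| = 9.5, A = (20.2, -14.0). ∠TAP = 105.0° gives AP at 84.9° from the x-axis; with |AP| = 20.6, P = (22.0, 6.47). Then |DP| = |P − D| = 12.5.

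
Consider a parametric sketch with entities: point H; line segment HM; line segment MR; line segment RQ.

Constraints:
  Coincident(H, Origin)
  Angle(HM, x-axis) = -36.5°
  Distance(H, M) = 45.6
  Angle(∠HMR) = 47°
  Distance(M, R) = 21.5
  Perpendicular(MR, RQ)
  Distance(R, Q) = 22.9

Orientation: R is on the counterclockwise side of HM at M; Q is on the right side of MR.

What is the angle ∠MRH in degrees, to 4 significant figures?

106.1°

H is at the origin; HM runs at -36.5° with length 45.6, so M = 45.6·(cos -36.5°, sin -36.5°) = (36.66, -27.12). ∠HMR = 47.0°, so MR runs at -36.5° + (180° − 47.0°) = 96.50° from the x-axis; with |MR| = 21.5, R = M + 21.5·(cos 96.50°, sin 96.50°) = (34.22, -5.762). Then cos ∠MRH = RM·RH / (|RM||RH|), giving 106.1°.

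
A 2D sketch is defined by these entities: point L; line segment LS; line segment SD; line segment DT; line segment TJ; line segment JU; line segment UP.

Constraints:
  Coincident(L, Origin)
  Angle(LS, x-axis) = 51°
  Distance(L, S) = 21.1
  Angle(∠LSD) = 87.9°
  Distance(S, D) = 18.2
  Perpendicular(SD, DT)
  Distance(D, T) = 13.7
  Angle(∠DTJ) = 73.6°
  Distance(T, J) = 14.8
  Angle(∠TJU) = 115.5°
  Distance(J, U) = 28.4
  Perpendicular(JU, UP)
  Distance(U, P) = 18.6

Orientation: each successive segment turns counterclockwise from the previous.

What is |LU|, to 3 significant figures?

39.6

L is at the origin; LS runs at 51.0° with length 21.1, so S = (13.3, 16.4). ∠LSD = 87.9° gives SD at 143° from the x-axis; with |SD| = 18.2, D = (-1.28, 27.3). The perpendicularity gives DT at right angles to SD, so DT runs at -127°; with |DT| = 13.7, T = (-9.50, 16.4). ∠DTJ = 73.6° gives TJ at -20.5° from the x-axis; with |TJ| = 14.8, J = (4.36, 11.2). ∠TJU = 115.5° gives JU at 44.0° from the x-axis; with |JU| = 28.4, U = (24.8, 30.9). Then |LU| = |U − L| = 39.6.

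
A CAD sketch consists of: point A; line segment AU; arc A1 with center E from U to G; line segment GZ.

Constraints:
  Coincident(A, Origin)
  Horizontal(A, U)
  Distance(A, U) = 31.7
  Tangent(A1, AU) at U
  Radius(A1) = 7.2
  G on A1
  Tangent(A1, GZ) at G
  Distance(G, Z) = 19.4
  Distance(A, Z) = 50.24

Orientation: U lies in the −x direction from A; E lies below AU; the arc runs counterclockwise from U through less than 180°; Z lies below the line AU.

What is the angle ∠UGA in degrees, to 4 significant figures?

28.84°

Checks: |EG| = 7.200 ✓; ∠(EG, GZ) = 90.00° ✓; |GZ| = 19.40 ✓; |AZ| = 50.24 ✓.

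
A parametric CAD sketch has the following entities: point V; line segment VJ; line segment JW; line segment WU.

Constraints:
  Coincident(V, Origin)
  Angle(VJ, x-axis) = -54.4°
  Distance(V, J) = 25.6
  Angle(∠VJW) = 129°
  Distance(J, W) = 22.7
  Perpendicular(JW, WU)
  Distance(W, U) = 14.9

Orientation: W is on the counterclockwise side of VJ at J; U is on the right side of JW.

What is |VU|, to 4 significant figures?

52.12

V is at the origin; VJ runs at -54.4° with length 25.6, so J = 25.6·(cos -54.4°, sin -54.4°) = (14.90, -20.82). ∠VJW = 129.0°, so JW runs at -54.4° + (180° − 129.0°) = -3.400° from the x-axis; with |JW| = 22.7, W = J + 22.7·(cos -3.400°, sin -3.400°) = (37.56, -22.16). The perpendicularity gives WU at right angles to JW; with |WU| = 14.9 on the right of JW, U = W + 14.9·(-0.05931, -0.9982) = (36.68, -37.04). Then |VU| = |U − V| = 52.12.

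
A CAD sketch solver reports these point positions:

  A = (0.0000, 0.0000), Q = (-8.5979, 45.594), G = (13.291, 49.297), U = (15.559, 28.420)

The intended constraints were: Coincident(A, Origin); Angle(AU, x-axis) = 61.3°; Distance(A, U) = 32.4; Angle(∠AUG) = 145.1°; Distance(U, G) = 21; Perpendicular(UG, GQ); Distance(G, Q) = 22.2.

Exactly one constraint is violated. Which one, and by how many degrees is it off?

Perpendicular(UG, GQ) — off by 3.40°.

A = (0.00, 0.00) ✓; AU at 61.30° ✓; |AU| = 32.40 ✓; ∠AUG = 145.1° ✓; |UG| = 21.00 ✓; ∠(UG, GQ) = 93.40° ✗; |GQ| = 22.20 ✓.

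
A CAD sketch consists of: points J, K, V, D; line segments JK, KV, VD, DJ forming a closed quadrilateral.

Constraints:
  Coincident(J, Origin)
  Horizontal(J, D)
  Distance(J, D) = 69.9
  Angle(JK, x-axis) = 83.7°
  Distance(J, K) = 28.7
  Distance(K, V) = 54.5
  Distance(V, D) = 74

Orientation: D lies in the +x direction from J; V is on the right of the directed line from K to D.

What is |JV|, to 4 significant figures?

25.92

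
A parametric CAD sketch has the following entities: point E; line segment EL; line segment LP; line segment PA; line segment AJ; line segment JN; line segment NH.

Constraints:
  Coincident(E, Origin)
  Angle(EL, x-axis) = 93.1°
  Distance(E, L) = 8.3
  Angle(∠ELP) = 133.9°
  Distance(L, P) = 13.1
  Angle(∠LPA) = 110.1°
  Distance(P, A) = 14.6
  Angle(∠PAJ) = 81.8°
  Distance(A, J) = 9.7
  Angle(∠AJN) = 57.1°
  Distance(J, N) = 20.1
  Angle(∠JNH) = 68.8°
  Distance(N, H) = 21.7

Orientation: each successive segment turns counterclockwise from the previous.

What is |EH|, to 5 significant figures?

38.065

E is at the origin; EL runs at 93.1° with length 8.3, so L = (-0.44885, 8.2879). ∠ELP = 133.9° gives LP at 139.20° from the x-axis; with |LP| = 13.1, P = (-10.365, 16.848). ∠LPA = 110.1° gives PA at -150.90° from the x-axis; with |PA| = 14.6, A = (-23.123, 9.7472). ∠PAJ = 81.8° gives AJ at -52.700° from the x-axis; with |AJ| = 9.7, J = (-17.244, 2.0311). ∠AJN = 57.1° gives JN at 70.200° from the x-axis; with |JN| = 20.1, N = (-10.436, 20.943). ∠JNH = 68.8° gives NH at -178.60° from the x-axis; with |NH| = 21.7, H = (-32.129, 20.413). Then |EH| = |H − E| = 38.065.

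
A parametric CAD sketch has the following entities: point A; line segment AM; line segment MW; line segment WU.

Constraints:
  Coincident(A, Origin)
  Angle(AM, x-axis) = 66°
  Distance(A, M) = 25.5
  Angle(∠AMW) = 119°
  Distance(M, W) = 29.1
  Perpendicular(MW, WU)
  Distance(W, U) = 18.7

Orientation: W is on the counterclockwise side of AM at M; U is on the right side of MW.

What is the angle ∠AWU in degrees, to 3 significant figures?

118°

A is at the origin; AM runs at 66.0° with length 25.5, so M = 25.5·(cos 66.0°, sin 66.0°) = (10.4, 23.3). ∠AMW = 119.0°, so MW runs at 66.0° + (180° − 119.0°) = 127° from the x-axis; with |MW| = 29.1, W = M + 29.1·(cos 127°, sin 127°) = (-7.14, 46.5). The perpendicularity gives WU at right angles to MW; with |WU| = 18.7 on the right of MW, U = W + 18.7·(0.799, 0.602) = (7.79, 57.8). Then cos ∠AWU = WA·WU / (|WA||WU|), giving 118°.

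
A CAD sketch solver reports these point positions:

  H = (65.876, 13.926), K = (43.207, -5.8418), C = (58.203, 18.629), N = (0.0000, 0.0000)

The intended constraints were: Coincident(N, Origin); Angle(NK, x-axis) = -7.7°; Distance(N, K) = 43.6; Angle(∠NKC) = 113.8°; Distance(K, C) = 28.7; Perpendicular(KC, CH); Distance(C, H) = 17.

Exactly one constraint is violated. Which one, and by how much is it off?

Distance(C, H) = 17 — off by 8.00.

N = (0.00, 0.00) ✓; NK at -7.700° ✓; |NK| = 43.60 ✓; ∠NKC = 113.8° ✓; |KC| = 28.70 ✓; ∠(KC, CH) = 90.00° ✓; |CH| = 9.000 ✗.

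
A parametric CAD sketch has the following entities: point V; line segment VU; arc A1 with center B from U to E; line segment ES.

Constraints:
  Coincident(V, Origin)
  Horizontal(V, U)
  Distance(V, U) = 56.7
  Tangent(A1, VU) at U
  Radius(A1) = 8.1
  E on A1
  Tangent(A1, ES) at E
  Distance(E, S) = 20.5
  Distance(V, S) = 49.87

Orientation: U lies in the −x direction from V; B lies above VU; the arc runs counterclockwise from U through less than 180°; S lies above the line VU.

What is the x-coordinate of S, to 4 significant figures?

-42.96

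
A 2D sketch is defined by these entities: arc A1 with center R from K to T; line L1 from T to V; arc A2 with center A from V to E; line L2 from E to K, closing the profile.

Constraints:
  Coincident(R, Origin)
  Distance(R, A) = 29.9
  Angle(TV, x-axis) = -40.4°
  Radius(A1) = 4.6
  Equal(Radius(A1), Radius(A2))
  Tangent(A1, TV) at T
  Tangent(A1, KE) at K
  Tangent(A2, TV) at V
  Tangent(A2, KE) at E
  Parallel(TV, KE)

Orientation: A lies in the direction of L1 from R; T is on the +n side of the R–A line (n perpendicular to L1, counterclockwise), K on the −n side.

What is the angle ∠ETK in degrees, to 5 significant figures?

72.897°

The slot axis is L1's direction at -40.4°, so u = (cos -40.4°, sin -40.4°) = (0.76154, -0.64812) and n = (−sin -40.4°, cos -40.4°) = (0.64812, 0.76154). R is at the origin and A lies 29.9 along u from R, so A = 29.9·u = (22.770, -19.379). Tangency of A1 to both parallel lines with radius 4.6 puts T and K at R ± 4.6·n: T = (2.9814, 3.5031), K = (-2.9814, -3.5031). Equal radii place V and E the same way about A: V = A + 4.6·n = (25.751, -15.876), E = A − 4.6·n = (19.789, -22.882). Then cos ∠ETK = TE·TK / (|TE||TK|), giving 72.897°.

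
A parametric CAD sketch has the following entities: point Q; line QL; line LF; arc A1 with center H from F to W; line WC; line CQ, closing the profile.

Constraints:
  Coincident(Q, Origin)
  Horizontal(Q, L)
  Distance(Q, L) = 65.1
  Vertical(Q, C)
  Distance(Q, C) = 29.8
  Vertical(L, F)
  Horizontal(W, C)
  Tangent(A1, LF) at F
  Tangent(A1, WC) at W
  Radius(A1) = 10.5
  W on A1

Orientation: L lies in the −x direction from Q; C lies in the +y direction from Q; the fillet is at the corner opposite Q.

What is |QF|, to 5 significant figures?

67.901

Q is at the origin; Q and L share the same y with |QL| = 65.1 and L on the −x side, so L = (-65.100, 0.0000). QC is vertical with |QC| = 29.8 and C on the +y side, so C = (0.0000, 29.800). The virtual corner opposite Q is at (-65.100, 29.800). Tangency of A1 to LF means the radius HF is perpendicular to LF and since A1 is tangent to WC there, HW ⟂ WC, with radius 10.5, so the center H sits 10.5 in from both sides at H = (-54.600, 19.300). That places the tangent points at F = (-65.100, 19.300) on LF and W = (-54.600, 29.800) on WC. Then |QF| = |F − Q| = 67.901.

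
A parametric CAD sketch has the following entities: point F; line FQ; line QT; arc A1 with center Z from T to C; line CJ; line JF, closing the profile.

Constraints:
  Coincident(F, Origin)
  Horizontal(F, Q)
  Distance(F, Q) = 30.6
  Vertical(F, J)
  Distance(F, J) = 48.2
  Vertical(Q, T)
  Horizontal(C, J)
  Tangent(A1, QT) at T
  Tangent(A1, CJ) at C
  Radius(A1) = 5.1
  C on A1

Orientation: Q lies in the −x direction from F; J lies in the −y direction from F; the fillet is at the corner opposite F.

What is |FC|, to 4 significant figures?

54.53

F is at the origin; F and Q share the same y with |FQ| = 30.6 and Q on the −x side, so Q = (-30.60, 0.000). FJ is vertical with |FJ| = 48.2 and J on the −y side, so J = (0.000, -48.20). The virtual corner opposite F is at (-30.60, -48.20). Since A1 is tangent to QT there, ZT ⟂ QT and since A1 is tangent to CJ there, ZC ⟂ CJ, with radius 5.1, so the center Z sits 5.1 in from both sides at Z = (-25.50, -43.10). That places the tangent points at T = (-30.60, -43.10) on QT and C = (-25.50, -48.20) on CJ. Then |FC| = |C − F| = 54.53.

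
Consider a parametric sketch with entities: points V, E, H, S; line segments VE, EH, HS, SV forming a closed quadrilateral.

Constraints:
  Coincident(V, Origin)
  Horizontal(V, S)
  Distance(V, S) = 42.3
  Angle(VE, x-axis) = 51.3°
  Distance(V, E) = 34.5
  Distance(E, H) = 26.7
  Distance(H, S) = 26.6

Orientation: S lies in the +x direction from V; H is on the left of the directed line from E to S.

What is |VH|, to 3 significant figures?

54.8

V is at the origin; VS is horizontal with |VS| = 42.3 and S in +x, so S = (42.3, 0). VE runs at 51.3° with |VE| = 34.5, so E = (21.6, 26.9). H is determined by |EH| = 26.7 and |HS| = 26.6 together: it lies at the intersection of circle(E, 26.7) and circle(S, 26.6). With |ES| = 34.0, the foot of the radical line on ES is 17.1 from E and the perpendicular offset is √(26.7² − 17.1²) = 20.5. Taking the left-of-ES solution: H = (48.3, 25.9).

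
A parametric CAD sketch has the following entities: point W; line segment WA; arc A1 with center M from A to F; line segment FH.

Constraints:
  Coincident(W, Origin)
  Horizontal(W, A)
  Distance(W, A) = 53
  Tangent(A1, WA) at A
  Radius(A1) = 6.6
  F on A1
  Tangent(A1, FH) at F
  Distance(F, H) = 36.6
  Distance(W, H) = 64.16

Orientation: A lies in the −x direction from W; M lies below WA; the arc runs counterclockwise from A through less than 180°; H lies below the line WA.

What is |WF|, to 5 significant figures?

59.882

W is at the origin; W and A share the same y with |WA| = 53.0 and A on the −x side, so A = (-53.000, 0.0000). Tangency of A1 to WA means the radius MA is perpendicular to WA, so M = A + (0, -6.6) = (-53.000, -6.6000). Since MF ⟂ FH (tangency), |MH| = √(6.6² + 36.6²) = 37.190 regardless of where F sits on A1. So H lies on both circle(W, 64.16) and circle(M, 37.190); the below-WA intersection is H = (-47.299, -43.351). F is the foot of the tangent from H: F = (-59.239, -8.7531).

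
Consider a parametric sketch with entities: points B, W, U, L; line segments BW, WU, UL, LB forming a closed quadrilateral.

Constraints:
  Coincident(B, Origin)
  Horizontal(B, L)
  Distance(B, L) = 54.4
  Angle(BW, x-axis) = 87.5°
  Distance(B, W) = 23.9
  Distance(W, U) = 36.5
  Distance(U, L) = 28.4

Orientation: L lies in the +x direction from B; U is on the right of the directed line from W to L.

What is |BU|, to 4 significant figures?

26.26

Checks: |WU| = 36.50 ✓; |UL| = 28.40 ✓.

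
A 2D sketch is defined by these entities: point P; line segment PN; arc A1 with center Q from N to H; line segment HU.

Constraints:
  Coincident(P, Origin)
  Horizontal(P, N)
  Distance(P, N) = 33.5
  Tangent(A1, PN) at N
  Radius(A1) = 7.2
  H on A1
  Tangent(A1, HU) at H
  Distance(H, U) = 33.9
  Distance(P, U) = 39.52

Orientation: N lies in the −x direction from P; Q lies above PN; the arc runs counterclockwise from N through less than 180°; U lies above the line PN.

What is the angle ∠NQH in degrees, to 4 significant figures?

69.83°

P is at the origin; PN is horizontal with |PN| = 33.5 and N on the −x side, so N = (-33.50, 0.000). The tangent condition forces QN to be normal to PN, so Q = N + (0, 7.2) = (-33.50, 7.200). Since QH ⟂ HU (tangency), |QU| = √(7.2² + 33.9²) = 34.66 regardless of where H sits on A1. So U lies on both circle(P, 39.52) and circle(Q, 34.66); the above-PN intersection is U = (-15.06, 36.54). H is the foot of the tangent from U: H = (-26.74, 4.718).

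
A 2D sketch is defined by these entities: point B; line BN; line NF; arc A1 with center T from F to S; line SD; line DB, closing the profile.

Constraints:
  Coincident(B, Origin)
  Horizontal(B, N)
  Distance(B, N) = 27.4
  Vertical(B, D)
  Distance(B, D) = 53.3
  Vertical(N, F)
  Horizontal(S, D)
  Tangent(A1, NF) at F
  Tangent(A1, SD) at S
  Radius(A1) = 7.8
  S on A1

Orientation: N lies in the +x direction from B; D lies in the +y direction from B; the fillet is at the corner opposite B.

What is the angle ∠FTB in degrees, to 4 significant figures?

113.3°

B is at the origin; B and N share the same y with |BN| = 27.4 and N on the +x side, so N = (27.40, 0.000). B and D share the same x with |BD| = 53.3 and D on the +y side, so D = (0.000, 53.30). The virtual corner opposite B is at (27.40, 53.30). Tangency of A1 to NF means the radius TF is perpendicular to NF and the tangent condition forces TS to be normal to SD, with radius 7.8, so the center T sits 7.8 in from both sides at T = (19.60, 45.50). That places the tangent points at F = (27.40, 45.50) on NF and S = (19.60, 53.30) on SD. Then cos ∠FTB = TF·TB / (|TF||TB|), giving 113.3°.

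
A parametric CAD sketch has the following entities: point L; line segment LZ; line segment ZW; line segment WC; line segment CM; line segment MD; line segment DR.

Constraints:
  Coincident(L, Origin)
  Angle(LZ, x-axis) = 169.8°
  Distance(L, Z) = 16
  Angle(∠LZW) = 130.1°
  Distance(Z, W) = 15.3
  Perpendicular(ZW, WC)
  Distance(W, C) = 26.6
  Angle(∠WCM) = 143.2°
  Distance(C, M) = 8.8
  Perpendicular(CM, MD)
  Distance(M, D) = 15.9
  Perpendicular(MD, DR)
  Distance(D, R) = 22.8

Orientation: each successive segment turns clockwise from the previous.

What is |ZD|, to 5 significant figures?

24.273

∠WCM = 143.2° gives CM at -6.9000° from the x-axis; with |CM| = 8.8, M = (8.4217, 28.299). CM is perpendicular to MD, so MD runs at -96.900°; with |MD| = 15.9, D = (6.5116, 12.515). Then |ZD| = |D − Z| = 24.273.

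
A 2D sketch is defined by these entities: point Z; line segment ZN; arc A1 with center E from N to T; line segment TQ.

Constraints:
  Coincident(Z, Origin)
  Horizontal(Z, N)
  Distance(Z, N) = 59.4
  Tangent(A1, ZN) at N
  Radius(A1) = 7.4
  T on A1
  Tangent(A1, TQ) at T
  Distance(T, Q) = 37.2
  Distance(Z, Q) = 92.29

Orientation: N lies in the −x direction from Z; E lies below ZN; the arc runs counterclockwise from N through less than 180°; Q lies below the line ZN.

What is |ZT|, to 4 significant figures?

65.77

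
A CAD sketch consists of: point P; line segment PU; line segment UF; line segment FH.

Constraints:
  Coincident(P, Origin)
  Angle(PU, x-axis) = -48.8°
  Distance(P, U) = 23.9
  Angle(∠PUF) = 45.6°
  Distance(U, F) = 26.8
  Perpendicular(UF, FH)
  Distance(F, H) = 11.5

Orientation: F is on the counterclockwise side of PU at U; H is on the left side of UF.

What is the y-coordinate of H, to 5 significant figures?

9.6206

P is at the origin; PU runs at -48.8° with length 23.9, so U = 23.9·(cos -48.8°, sin -48.8°) = (15.743, -17.983). ∠PUF = 45.6°, so UF runs at -48.8° + (180° − 45.6°) = 85.600° from the x-axis; with |UF| = 26.8, F = U + 26.8·(cos 85.600°, sin 85.600°) = (17.799, 8.7383). The perpendicularity gives FH at right angles to UF; with |FH| = 11.5 on the left of UF, H = F + 11.5·(-0.99705, 0.076719) = (6.3326, 9.6206). So H.y = 9.6206.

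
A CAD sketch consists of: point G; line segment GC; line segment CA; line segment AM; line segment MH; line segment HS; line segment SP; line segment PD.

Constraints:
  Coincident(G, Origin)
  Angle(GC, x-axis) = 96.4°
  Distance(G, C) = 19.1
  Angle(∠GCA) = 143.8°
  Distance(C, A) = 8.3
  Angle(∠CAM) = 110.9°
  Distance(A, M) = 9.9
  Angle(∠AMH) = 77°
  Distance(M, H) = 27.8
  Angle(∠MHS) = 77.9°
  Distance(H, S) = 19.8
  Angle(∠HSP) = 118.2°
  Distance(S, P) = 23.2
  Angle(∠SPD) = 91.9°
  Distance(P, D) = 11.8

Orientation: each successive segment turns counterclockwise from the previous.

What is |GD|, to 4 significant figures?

32.22

G is at the origin; GC runs at 96.4° with length 19.1, so C = (-2.129, 18.98). ∠GCA = 143.8° gives CA at 132.6° from the x-axis; with |CA| = 8.3, A = (-7.747, 25.09). ∠CAM = 110.9° gives AM at -158.3° from the x-axis; with |AM| = 9.9, M = (-16.95, 21.43). ∠AMH = 77.0° gives MH at -55.30° from the x-axis; with |MH| = 27.8, H = (-1.120, -1.426). ∠MHS = 77.9° gives HS at 46.80° from the x-axis; with |HS| = 19.8, S = (12.43, 13.01). ∠HSP = 118.2° gives SP at 108.6° from the x-axis; with |SP| = 23.2, P = (5.035, 35.00). ∠SPD = 91.9° gives PD at -163.3° from the x-axis; with |PD| = 11.8, D = (-6.268, 31.61). Then |GD| = |D − G| = 32.22.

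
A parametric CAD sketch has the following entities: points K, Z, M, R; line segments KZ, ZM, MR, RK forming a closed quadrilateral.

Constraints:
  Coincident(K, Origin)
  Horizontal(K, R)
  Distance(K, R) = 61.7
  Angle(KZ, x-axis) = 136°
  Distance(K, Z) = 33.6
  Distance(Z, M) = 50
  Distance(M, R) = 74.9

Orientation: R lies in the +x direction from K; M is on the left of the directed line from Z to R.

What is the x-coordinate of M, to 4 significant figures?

12.94

Checks: |ZM| = 50.00 ✓; |MR| = 74.90 ✓.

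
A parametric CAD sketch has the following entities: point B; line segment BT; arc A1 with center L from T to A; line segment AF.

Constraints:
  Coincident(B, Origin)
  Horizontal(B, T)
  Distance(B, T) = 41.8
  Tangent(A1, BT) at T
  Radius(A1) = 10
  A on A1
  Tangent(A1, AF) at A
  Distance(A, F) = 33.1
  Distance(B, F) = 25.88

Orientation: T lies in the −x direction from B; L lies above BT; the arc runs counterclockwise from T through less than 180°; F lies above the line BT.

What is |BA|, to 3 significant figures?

35.4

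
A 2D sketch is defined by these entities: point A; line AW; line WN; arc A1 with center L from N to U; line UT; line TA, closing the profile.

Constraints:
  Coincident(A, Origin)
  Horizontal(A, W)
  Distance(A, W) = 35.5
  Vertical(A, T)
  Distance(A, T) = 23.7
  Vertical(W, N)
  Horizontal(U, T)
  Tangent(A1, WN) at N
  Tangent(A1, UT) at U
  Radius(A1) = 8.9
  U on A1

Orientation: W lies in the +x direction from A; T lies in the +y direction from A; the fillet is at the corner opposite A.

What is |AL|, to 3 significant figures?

30.4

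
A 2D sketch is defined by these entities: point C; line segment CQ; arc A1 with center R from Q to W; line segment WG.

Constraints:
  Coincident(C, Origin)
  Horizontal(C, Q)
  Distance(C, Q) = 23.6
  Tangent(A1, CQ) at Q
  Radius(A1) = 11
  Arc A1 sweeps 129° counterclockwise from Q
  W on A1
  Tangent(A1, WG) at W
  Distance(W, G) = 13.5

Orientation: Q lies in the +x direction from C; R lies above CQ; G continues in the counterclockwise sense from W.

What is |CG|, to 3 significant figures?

37.0

C is at the origin; CQ is horizontal with |CQ| = 23.6 and Q on the +x side, so Q = (23.6, 0.00). A1 meets CQ tangentially, so RQ is at right angles to CQ, so R = Q + (0, 11) = (23.6, 11.0). On A1, Q sits at bearing -90° from R; a 129° counterclockwise sweep puts W at bearing 39°, so W = R + 11.0·(cos 39°, sin 39°) = (32.1, 17.9). Tangency of A1 to WG means the radius RW is perpendicular to WG, so WG runs along (−sin 39°, cos 39°); with |WG| = 13.5, G = (23.7, 28.4). Then |CG| = |G − C| = 37.0.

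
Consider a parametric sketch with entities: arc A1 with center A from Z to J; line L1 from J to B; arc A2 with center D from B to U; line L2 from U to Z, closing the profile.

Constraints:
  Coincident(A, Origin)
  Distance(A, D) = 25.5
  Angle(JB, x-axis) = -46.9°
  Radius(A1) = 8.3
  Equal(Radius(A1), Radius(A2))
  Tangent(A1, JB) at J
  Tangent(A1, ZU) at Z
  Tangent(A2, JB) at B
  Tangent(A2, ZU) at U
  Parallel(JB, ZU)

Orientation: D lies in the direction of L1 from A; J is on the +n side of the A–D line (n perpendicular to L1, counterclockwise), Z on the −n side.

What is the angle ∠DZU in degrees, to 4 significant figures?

18.03°

The slot axis is L1's direction at -46.9°, so u = (cos -46.9°, sin -46.9°) = (0.6833, -0.7302) and n = (−sin -46.9°, cos -46.9°) = (0.7302, 0.6833). A is at the origin and D lies 25.5 along u from A, so D = 25.5·u = (17.42, -18.62). Tangency of A1 to both parallel lines with radius 8.3 puts J and Z at A ± 8.3·n: J = (6.060, 5.671), Z = (-6.060, -5.671). Equal radii place B and U the same way about D: B = D + 8.3·n = (23.48, -12.95), U = D − 8.3·n = (11.36, -24.29). Then cos ∠DZU = ZD·ZU / (|ZD||ZU|), giving 18.03°.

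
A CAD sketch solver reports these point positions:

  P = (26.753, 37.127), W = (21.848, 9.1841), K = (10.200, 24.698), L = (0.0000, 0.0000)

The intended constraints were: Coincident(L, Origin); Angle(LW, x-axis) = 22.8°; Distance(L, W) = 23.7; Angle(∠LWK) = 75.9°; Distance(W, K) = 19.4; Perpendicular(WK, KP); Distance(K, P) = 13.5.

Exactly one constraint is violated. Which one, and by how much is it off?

Distance(K, P) = 13.5 — off by 7.20.

L = (0.00, 0.00) ✓; LW at 22.80° ✓; |LW| = 23.70 ✓; ∠LWK = 75.90° ✓; |WK| = 19.40 ✓; ∠(WK, KP) = 90.00° ✓; |KP| = 20.70 ✗.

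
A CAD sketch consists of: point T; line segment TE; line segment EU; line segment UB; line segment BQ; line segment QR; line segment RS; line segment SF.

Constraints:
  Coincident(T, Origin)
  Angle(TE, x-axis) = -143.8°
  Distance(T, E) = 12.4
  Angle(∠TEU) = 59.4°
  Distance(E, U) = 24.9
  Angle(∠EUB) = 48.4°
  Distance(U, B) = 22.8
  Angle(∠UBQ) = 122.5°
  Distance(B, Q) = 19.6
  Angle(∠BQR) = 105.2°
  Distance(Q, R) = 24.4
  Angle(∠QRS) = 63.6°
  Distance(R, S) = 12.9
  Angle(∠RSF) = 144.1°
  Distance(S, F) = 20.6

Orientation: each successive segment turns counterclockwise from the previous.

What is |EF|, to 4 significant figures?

16.02

∠QRS = 63.6° gives RS at -2.900° from the x-axis; with |RS| = 12.9, S = (-12.38, -12.65). ∠RSF = 144.1° gives SF at 33.00° from the x-axis; with |SF| = 20.6, F = (4.893, -1.435). Then |EF| = |F − E| = 16.02.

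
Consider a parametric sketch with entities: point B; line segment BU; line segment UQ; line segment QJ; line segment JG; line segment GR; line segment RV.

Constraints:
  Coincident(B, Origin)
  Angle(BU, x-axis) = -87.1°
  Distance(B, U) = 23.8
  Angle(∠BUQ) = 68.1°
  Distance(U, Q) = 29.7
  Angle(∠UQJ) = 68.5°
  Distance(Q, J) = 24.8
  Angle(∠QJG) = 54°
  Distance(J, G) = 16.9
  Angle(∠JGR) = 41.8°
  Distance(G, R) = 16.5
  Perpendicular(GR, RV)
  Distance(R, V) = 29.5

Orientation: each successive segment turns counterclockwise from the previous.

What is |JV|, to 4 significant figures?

18.65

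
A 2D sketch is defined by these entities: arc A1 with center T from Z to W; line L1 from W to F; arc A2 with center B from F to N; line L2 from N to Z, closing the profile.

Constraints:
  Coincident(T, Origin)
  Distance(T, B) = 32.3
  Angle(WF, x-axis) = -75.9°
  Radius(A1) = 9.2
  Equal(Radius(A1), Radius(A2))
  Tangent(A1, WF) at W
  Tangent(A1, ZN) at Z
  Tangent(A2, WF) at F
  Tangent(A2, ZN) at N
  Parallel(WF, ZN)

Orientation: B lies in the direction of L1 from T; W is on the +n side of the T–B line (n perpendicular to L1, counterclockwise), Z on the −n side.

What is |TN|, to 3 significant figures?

33.6

The slot axis is L1's direction at -75.9°, so u = (cos -75.9°, sin -75.9°) = (0.244, -0.970) and n = (−sin -75.9°, cos -75.9°) = (0.970, 0.244). T is at the origin and B lies 32.3 along u from T, so B = 32.3·u = (7.87, -31.3). Tangency of A1 to both parallel lines with radius 9.2 puts W and Z at T ± 9.2·n: W = (8.92, 2.24), Z = (-8.92, -2.24). Equal radii place F and N the same way about B: F = B + 9.2·n = (16.8, -29.1), N = B − 9.2·n = (-1.05, -33.6). Then |TN| = |N − T| = 33.6.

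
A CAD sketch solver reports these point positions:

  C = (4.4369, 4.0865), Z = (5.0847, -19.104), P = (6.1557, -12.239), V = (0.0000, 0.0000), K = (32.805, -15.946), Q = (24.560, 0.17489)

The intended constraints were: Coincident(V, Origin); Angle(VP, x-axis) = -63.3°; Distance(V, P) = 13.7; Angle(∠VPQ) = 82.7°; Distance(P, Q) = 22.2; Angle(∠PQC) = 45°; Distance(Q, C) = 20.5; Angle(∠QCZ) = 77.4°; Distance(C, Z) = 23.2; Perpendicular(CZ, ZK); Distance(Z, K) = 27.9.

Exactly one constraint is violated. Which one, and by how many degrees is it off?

Perpendicular(CZ, ZK) — off by 4.90°.

V = (0.00, 0.00) ✓; VP at -63.30° ✓; |VP| = 13.70 ✓; ∠VPQ = 82.70° ✓; |PQ| = 22.20 ✓; ∠PQC = 45.00° ✓; |QC| = 20.50 ✓; ∠QCZ = 77.40° ✓; |CZ| = 23.20 ✓; ∠(CZ, ZK) = 94.90° ✗; |ZK| = 27.90 ✓.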